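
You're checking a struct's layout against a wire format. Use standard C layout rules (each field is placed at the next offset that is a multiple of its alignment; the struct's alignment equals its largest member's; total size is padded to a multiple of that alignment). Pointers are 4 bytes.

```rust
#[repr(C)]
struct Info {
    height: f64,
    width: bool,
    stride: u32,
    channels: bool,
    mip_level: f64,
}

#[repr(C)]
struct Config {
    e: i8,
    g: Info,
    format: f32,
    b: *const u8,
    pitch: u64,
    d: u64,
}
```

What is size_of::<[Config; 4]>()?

Info: @0: height [8B, align 8] → 8; @8: width [1B, align 1] → 9; +3 pad (align 4); @12: stride [4B, align 4] → 16; @16: channels [1B, align 1] → 17; +7 pad (align 8); @24: mip_level [8B, align 8] → 32; size 32, align 8
@0: e [1B, align 1] → 1
+7 pad (align 8)
@8: g [32B, align 8] → 40
@40: format [4B, align 4] → 44
@44: b [4B, align 4] → 48
@48: pitch [8B, align 8] → 56
@56: d [8B, align 8] → 64
size 64, align 8
array of 4: 4 × 64 = 256

256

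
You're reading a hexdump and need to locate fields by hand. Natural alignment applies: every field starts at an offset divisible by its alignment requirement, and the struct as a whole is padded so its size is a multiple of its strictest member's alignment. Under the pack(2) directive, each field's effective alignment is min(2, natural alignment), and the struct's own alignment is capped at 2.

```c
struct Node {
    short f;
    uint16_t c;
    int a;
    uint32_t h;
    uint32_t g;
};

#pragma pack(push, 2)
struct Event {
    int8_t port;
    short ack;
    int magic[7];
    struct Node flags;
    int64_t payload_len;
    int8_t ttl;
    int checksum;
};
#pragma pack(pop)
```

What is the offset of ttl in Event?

56

Node: @0: f [2B, align 2] → 2; @2: c [2B, align 2] → 4; @4: a [4B, align 4] → 8; @8: h [4B, align 4] → 12; @12: g [4B, align 4] → 16; size 16, align 4
@0: port [1B, align 1] → 1
+1 pad (align 2)
@2: ack [2B, align 2] → 4
@4: magic [28B, align 2] → 32
@32: flags [16B, align 2] → 48
@48: payload_len [8B, align 2] → 56
@56: ttl [1B, align 1] → 57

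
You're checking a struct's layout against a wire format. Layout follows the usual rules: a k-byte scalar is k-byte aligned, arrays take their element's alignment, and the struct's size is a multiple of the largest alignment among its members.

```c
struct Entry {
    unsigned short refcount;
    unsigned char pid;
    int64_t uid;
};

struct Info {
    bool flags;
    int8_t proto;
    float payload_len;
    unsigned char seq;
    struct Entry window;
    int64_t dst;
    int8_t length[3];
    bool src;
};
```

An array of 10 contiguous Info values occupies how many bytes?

480

Entry: @0: refcount [2B, align 2] → 2; @2: pid [1B, align 1] → 3; +5 pad (align 8); @8: uid [8B, align 8] → 16; size 16, align 8
@0: flags [1B, align 1] → 1
@1: proto [1B, align 1] → 2
+2 pad (align 4)
@4: payload_len [4B, align 4] → 8
@8: seq [1B, align 1] → 9
+7 pad (align 8)
@16: window [16B, align 8] → 32
@32: dst [8B, align 8] → 40
@40: length [3B, align 1] → 43
@43: src [1B, align 1] → 44
+4 tail pad (align 8)
size 48, align 8
array of 10: 10 × 48 = 480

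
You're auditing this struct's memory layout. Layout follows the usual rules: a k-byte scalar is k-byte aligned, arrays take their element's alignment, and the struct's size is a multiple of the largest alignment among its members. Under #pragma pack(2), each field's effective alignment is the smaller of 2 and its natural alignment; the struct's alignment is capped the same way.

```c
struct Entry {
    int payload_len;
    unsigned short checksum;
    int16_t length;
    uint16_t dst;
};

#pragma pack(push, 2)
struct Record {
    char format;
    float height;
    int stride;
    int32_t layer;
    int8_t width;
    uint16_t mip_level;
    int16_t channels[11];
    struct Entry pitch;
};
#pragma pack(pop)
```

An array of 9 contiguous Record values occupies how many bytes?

Entry: @0: payload_len [4B, align 4] → 4; @4: checksum [2B, align 2] → 6; @6: length [2B, align 2] → 8; @8: dst [2B, align 2] → 10; +2 tail pad (align 4); size 12, align 4
@0: format [1B, align 1] → 1
+1 pad (align 2)
@2: height [4B, align 2] → 6
@6: stride [4B, align 2] → 10
@10: layer [4B, align 2] → 14
@14: width [1B, align 1] → 15
+1 pad (align 2)
@16: mip_level [2B, align 2] → 18
@18: channels [22B, align 2] → 40
@40: pitch [12B, align 2] → 52
size 52, align 2
array of 9: 9 × 52 = 468

468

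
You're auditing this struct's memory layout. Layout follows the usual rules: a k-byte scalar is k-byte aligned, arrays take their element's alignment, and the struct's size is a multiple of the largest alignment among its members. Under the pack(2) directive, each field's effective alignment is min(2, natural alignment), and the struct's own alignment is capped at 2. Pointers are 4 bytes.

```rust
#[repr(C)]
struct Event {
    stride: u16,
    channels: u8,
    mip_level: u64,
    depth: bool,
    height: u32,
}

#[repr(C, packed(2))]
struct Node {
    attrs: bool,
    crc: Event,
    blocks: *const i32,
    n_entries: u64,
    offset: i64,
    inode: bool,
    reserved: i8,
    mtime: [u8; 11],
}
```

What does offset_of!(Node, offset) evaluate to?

38

Event: stride at 0 (size 2, align 2) → ends 2; channels at 2 (size 1, align 1) → ends 3; pad 5 to align 8 for mip_level; mip_level at 8 (size 8, align 8) → ends 16; depth at 16 (size 1, align 1) → ends 17; pad 3 to align 4 for height; height at 20 (size 4, align 4) → ends 24; total 24 bytes, alignment 8
attrs at 0 (size 1, align 1) → ends 1
pad 1 to align 2 for crc
crc at 2 (size 24, align 2) → ends 26
blocks at 26 (size 4, align 2) → ends 30
n_entries at 30 (size 8, align 2) → ends 38
offset at 38 (size 8, align 2) → ends 46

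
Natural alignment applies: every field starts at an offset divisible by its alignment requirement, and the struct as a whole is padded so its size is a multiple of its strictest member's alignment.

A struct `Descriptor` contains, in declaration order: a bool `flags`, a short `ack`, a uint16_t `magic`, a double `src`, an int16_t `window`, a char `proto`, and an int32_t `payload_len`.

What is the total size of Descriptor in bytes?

24

flags at 0 (size 1, align 1) → ends 1
pad 1 to align 2 for ack
ack at 2 (size 2, align 2) → ends 4
magic at 4 (size 2, align 2) → ends 6
pad 2 to align 8 for src
src at 8 (size 8, align 8) → ends 16
window at 16 (size 2, align 2) → ends 18
proto at 18 (size 1, align 1) → ends 19
pad 1 to align 4 for payload_len
payload_len at 20 (size 4, align 4) → ends 24
total 24 bytes, alignment 8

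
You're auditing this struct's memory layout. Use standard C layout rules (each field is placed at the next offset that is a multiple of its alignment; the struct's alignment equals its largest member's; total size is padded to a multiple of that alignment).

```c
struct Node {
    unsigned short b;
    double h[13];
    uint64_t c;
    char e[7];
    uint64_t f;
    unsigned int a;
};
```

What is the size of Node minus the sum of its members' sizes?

b at 0 (size 2, align 2) → ends 2
pad 6 to align 8 for h
h at 8 (size 104, align 8) → ends 112
c at 112 (size 8, align 8) → ends 120
e at 120 (size 7, align 1) → ends 127
pad 1 to align 8 for f
f at 128 (size 8, align 8) → ends 136
a at 136 (size 4, align 4) → ends 140
tail pad 4 to reach multiple of 8
total 144 bytes, alignment 8
data bytes 133, size 144 → padding 11

11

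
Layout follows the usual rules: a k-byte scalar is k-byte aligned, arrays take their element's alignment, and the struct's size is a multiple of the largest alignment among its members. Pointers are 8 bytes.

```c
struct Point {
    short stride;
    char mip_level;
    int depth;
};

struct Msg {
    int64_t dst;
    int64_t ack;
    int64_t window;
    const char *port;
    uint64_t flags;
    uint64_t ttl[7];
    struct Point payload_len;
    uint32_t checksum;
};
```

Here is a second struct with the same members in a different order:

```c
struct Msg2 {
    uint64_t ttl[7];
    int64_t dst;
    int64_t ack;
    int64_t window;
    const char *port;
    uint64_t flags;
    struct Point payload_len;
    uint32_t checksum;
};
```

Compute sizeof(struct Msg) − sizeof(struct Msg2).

Point: @0: stride [2B, align 2] → 2; @2: mip_level [1B, align 1] → 3; +1 pad (align 4); @4: depth [4B, align 4] → 8; size 8, align 4
@0: dst [8B, align 8] → 8
@8: ack [8B, align 8] → 16
@16: window [8B, align 8] → 24
@24: port [8B, align 8] → 32
@32: flags [8B, align 8] → 40
@40: ttl [56B, align 8] → 96
@96: payload_len [8B, align 4] → 104
@104: checksum [4B, align 4] → 108
+4 tail pad (align 8)
size 112, align 8
— Msg2 —
@0: ttl [56B, align 8] → 56
@56: dst [8B, align 8] → 64
@64: ack [8B, align 8] → 72
@72: window [8B, align 8] → 80
@80: port [8B, align 8] → 88
@88: flags [8B, align 8] → 96
@96: payload_len [8B, align 4] → 104
@104: checksum [4B, align 4] → 108
+4 tail pad (align 8)
size 112, align 8
112 − 112 = 0

0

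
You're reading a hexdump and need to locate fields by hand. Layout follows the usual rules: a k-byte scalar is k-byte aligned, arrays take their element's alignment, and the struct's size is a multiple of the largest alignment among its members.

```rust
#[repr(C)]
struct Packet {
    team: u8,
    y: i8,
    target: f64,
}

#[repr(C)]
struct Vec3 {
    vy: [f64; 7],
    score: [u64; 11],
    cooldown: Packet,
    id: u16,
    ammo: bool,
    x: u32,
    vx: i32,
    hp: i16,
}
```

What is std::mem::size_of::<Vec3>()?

Packet: team at 0 (size 1, align 1) → ends 1; y at 1 (size 1, align 1) → ends 2; pad 6 to align 8 for target; target at 8 (size 8, align 8) → ends 16; total 16 bytes, alignment 8
vy at 0 (size 56, align 8) → ends 56
score at 56 (size 88, align 8) → ends 144
cooldown at 144 (size 16, align 8) → ends 160
id at 160 (size 2, align 2) → ends 162
ammo at 162 (size 1, align 1) → ends 163
pad 1 to align 4 for x
x at 164 (size 4, align 4) → ends 168
vx at 168 (size 4, align 4) → ends 172
hp at 172 (size 2, align 2) → ends 174
tail pad 2 to reach multiple of 8
total 176 bytes, alignment 8

176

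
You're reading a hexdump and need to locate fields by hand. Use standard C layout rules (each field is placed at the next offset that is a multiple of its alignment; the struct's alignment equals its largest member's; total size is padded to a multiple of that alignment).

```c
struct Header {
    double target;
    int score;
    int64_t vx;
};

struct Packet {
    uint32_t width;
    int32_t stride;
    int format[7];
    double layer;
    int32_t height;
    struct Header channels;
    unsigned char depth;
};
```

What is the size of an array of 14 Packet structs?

1232

Header: target at 0 (size 8, align 8) → ends 8; score at 8 (size 4, align 4) → ends 12; pad 4 to align 8 for vx; vx at 16 (size 8, align 8) → ends 24; total 24 bytes, alignment 8
width at 0 (size 4, align 4) → ends 4
stride at 4 (size 4, align 4) → ends 8
format at 8 (size 28, align 4) → ends 36
pad 4 to align 8 for layer
layer at 40 (size 8, align 8) → ends 48
height at 48 (size 4, align 4) → ends 52
pad 4 to align 8 for channels
channels at 56 (size 24, align 8) → ends 80
depth at 80 (size 1, align 1) → ends 81
tail pad 7 to reach multiple of 8
total 88 bytes, alignment 8
array of 14: 14 × 88 = 1232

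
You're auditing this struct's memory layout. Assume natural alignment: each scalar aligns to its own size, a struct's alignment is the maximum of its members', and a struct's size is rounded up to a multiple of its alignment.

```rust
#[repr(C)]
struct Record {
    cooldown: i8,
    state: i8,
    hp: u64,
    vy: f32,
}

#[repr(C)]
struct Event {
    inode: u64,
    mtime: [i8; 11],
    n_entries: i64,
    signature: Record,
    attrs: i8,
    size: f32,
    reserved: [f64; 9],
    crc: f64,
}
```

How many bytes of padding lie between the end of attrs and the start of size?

Record: 0..1  cooldown  (1B, 1-aligned); 1..2  state  (1B, 1-aligned); 2..8  -- padding (6B); 8..16  hp  (8B, 8-aligned); 16..20  vy  (4B, 4-aligned); 20..24  -- tail padding (4B); sizeof = 24, alignof = 8
0..8  inode  (8B, 8-aligned)
8..19  mtime  (11B, 1-aligned)
19..24  -- padding (5B)
24..32  n_entries  (8B, 8-aligned)
32..56  signature  (24B, 8-aligned)
56..57  attrs  (1B, 1-aligned)
57..60  -- padding (3B)
60..64  size  (4B, 4-aligned)

3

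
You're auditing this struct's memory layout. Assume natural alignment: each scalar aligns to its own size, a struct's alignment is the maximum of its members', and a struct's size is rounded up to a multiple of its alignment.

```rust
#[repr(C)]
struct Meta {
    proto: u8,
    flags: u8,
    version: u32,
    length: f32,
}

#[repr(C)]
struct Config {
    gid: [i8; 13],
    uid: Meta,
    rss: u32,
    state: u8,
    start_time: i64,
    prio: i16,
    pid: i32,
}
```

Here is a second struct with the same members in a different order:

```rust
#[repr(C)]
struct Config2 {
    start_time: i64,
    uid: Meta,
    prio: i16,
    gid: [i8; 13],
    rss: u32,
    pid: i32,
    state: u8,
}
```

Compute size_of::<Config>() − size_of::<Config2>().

Meta: 0..1  proto  (1B, 1-aligned); 1..2  flags  (1B, 1-aligned); 2..4  -- padding (2B); 4..8  version  (4B, 4-aligned); 8..12  length  (4B, 4-aligned); sizeof = 12, alignof = 4
0..13  gid  (13B, 1-aligned)
13..16  -- padding (3B)
16..28  uid  (12B, 4-aligned)
28..32  rss  (4B, 4-aligned)
32..33  state  (1B, 1-aligned)
33..40  -- padding (7B)
40..48  start_time  (8B, 8-aligned)
48..50  prio  (2B, 2-aligned)
50..52  -- padding (2B)
52..56  pid  (4B, 4-aligned)
sizeof = 56, alignof = 8
— Config2 —
0..8  start_time  (8B, 8-aligned)
8..20  uid  (12B, 4-aligned)
20..22  prio  (2B, 2-aligned)
22..35  gid  (13B, 1-aligned)
35..36  -- padding (1B)
36..40  rss  (4B, 4-aligned)
40..44  pid  (4B, 4-aligned)
44..45  state  (1B, 1-aligned)
45..48  -- tail padding (3B)
sizeof = 48, alignof = 8
56 − 48 = 8

8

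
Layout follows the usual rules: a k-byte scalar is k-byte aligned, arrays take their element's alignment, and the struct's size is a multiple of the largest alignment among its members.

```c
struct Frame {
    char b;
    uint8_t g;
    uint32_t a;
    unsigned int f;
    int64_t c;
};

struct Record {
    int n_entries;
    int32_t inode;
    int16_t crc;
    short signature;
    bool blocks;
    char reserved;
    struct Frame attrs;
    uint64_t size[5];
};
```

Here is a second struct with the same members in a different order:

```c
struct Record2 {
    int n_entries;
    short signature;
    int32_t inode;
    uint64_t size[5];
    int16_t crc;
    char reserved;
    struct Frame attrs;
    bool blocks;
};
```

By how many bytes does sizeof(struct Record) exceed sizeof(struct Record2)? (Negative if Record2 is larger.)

Frame: @0: b [1B, align 1] → 1; @1: g [1B, align 1] → 2; +2 pad (align 4); @4: a [4B, align 4] → 8; @8: f [4B, align 4] → 12; +4 pad (align 8); @16: c [8B, align 8] → 24; size 24, align 8
@0: n_entries [4B, align 4] → 4
@4: inode [4B, align 4] → 8
@8: crc [2B, align 2] → 10
@10: signature [2B, align 2] → 12
@12: blocks [1B, align 1] → 13
@13: reserved [1B, align 1] → 14
+2 pad (align 8)
@16: attrs [24B, align 8] → 40
@40: size [40B, align 8] → 80
size 80, align 8
— Record2 —
@0: n_entries [4B, align 4] → 4
@4: signature [2B, align 2] → 6
+2 pad (align 4)
@8: inode [4B, align 4] → 12
+4 pad (align 8)
@16: size [40B, align 8] → 56
@56: crc [2B, align 2] → 58
@58: reserved [1B, align 1] → 59
+5 pad (align 8)
@64: attrs [24B, align 8] → 88
@88: blocks [1B, align 1] → 89
+7 tail pad (align 8)
size 96, align 8
80 − 96 = -16

-16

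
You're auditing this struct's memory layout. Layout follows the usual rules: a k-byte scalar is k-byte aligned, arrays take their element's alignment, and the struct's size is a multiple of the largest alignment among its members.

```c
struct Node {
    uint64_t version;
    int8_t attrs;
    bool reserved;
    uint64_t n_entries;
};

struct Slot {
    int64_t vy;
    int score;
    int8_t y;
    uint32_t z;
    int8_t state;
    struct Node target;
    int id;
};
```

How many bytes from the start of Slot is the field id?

48

Node: 0..8  version  (8B, 8-aligned); 8..9  attrs  (1B, 1-aligned); 9..10  reserved  (1B, 1-aligned); 10..16  -- padding (6B); 16..24  n_entries  (8B, 8-aligned); sizeof = 24, alignof = 8
0..8  vy  (8B, 8-aligned)
8..12  score  (4B, 4-aligned)
12..13  y  (1B, 1-aligned)
13..16  -- padding (3B)
16..20  z  (4B, 4-aligned)
20..21  state  (1B, 1-aligned)
21..24  -- padding (3B)
24..48  target  (24B, 8-aligned)
48..52  id  (4B, 4-aligned)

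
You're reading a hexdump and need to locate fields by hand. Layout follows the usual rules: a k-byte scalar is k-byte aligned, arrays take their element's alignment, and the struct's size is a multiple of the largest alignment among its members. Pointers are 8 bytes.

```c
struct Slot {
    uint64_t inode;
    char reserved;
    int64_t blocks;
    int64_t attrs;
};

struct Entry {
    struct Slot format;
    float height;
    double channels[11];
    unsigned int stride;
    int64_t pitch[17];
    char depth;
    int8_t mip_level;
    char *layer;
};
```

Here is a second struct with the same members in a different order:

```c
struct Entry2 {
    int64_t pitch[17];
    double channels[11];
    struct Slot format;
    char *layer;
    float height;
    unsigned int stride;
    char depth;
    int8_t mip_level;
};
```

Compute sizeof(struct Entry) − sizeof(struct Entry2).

Slot: 0..8  inode  (8B, 8-aligned); 8..9  reserved  (1B, 1-aligned); 9..16  -- padding (7B); 16..24  blocks  (8B, 8-aligned); 24..32  attrs  (8B, 8-aligned); sizeof = 32, alignof = 8
0..32  format  (32B, 8-aligned)
32..36  height  (4B, 4-aligned)
36..40  -- padding (4B)
40..128  channels  (88B, 8-aligned)
128..132  stride  (4B, 4-aligned)
132..136  -- padding (4B)
136..272  pitch  (136B, 8-aligned)
272..273  depth  (1B, 1-aligned)
273..274  mip_level  (1B, 1-aligned)
274..280  -- padding (6B)
280..288  layer  (8B, 8-aligned)
sizeof = 288, alignof = 8
— Entry2 —
0..136  pitch  (136B, 8-aligned)
136..224  channels  (88B, 8-aligned)
224..256  format  (32B, 8-aligned)
256..264  layer  (8B, 8-aligned)
264..268  height  (4B, 4-aligned)
268..272  stride  (4B, 4-aligned)
272..273  depth  (1B, 1-aligned)
273..274  mip_level  (1B, 1-aligned)
274..280  -- tail padding (6B)
sizeof = 280, alignof = 8
288 − 280 = 8

8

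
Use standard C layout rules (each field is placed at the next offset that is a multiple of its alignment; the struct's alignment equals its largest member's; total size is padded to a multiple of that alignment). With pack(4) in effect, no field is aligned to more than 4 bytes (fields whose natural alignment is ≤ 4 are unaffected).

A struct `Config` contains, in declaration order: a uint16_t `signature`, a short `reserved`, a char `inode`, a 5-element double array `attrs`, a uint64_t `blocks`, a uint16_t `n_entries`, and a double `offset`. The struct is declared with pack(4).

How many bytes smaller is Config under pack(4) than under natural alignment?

natural layout:
  @0: signature [2B, align 2] → 2
  @2: reserved [2B, align 2] → 4
  @4: inode [1B, align 1] → 5
  +3 pad (align 8)
  @8: attrs [40B, align 8] → 48
  @48: blocks [8B, align 8] → 56
  @56: n_entries [2B, align 2] → 58
  +6 pad (align 8)
  @64: offset [8B, align 8] → 72
  size 72, align 8
packed(4) layout:
  @0: signature [2B, align 2] → 2
  @2: reserved [2B, align 2] → 4
  @4: inode [1B, align 1] → 5
  +3 pad (align 4)
  @8: attrs [40B, align 4] → 48
  @48: blocks [8B, align 4] → 56
  @56: n_entries [2B, align 2] → 58
  +2 pad (align 4)
  @60: offset [8B, align 4] → 68
  size 68, align 4
72 − 68 = 4

4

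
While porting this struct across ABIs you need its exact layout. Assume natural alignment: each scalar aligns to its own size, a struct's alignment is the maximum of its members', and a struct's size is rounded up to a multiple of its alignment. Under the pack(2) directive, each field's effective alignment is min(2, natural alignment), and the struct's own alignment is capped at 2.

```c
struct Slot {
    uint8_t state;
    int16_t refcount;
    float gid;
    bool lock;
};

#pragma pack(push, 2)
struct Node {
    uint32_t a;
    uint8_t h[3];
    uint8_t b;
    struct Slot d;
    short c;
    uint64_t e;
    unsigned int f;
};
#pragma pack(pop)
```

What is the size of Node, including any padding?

34 bytes

Slot: 0..1  state  (1B, 1-aligned); 1..2  -- padding (1B); 2..4  refcount  (2B, 2-aligned); 4..8  gid  (4B, 4-aligned); 8..9  lock  (1B, 1-aligned); 9..12  -- tail padding (3B); sizeof = 12, alignof = 4
0..4  a  (4B, 2-aligned)
4..7  h  (3B, 1-aligned)
7..8  b  (1B, 1-aligned)
8..20  d  (12B, 2-aligned)
20..22  c  (2B, 2-aligned)
22..30  e  (8B, 2-aligned)
30..34  f  (4B, 2-aligned)
sizeof = 34, alignof = 2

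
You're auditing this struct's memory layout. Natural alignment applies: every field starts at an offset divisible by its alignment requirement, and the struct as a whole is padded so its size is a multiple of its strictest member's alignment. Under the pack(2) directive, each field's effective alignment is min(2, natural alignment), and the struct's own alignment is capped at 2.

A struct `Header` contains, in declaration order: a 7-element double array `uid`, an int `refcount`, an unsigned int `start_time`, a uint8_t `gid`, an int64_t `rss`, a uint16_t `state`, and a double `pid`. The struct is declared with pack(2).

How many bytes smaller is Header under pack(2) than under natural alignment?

natural layout:
  0..56  uid  (56B, 8-aligned)
  56..60  refcount  (4B, 4-aligned)
  60..64  start_time  (4B, 4-aligned)
  64..65  gid  (1B, 1-aligned)
  65..72  -- padding (7B)
  72..80  rss  (8B, 8-aligned)
  80..82  state  (2B, 2-aligned)
  82..88  -- padding (6B)
  88..96  pid  (8B, 8-aligned)
  sizeof = 96, alignof = 8
packed(2) layout:
  0..56  uid  (56B, 2-aligned)
  56..60  refcount  (4B, 2-aligned)
  60..64  start_time  (4B, 2-aligned)
  64..65  gid  (1B, 1-aligned)
  65..66  -- padding (1B)
  66..74  rss  (8B, 2-aligned)
  74..76  state  (2B, 2-aligned)
  76..84  pid  (8B, 2-aligned)
  sizeof = 84, alignof = 2
96 − 84 = 12

12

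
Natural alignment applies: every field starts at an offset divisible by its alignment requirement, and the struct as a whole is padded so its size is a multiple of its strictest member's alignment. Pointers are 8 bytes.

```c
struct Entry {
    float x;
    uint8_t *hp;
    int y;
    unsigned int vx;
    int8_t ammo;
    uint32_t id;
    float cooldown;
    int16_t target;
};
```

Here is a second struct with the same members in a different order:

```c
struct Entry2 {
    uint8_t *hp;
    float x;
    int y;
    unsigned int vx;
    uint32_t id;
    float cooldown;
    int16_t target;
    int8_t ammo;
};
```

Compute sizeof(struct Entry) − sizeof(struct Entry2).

8

@0: x [4B, align 4] → 4
+4 pad (align 8)
@8: hp [8B, align 8] → 16
@16: y [4B, align 4] → 20
@20: vx [4B, align 4] → 24
@24: ammo [1B, align 1] → 25
+3 pad (align 4)
@28: id [4B, align 4] → 32
@32: cooldown [4B, align 4] → 36
@36: target [2B, align 2] → 38
+2 tail pad (align 8)
size 40, align 8
— Entry2 —
@0: hp [8B, align 8] → 8
@8: x [4B, align 4] → 12
@12: y [4B, align 4] → 16
@16: vx [4B, align 4] → 20
@20: id [4B, align 4] → 24
@24: cooldown [4B, align 4] → 28
@28: target [2B, align 2] → 30
@30: ammo [1B, align 1] → 31
+1 tail pad (align 8)
size 32, align 8
40 − 32 = 8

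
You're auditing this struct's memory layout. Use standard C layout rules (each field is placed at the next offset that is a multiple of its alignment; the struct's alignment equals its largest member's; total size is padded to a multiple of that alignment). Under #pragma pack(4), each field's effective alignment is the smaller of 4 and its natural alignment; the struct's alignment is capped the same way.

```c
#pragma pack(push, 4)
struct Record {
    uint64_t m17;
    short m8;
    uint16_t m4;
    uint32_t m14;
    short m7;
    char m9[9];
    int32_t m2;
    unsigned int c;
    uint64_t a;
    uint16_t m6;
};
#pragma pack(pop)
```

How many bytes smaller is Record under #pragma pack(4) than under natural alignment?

8

natural layout:
  0..8  m17  (8B, 8-aligned)
  8..10  m8  (2B, 2-aligned)
  10..12  m4  (2B, 2-aligned)
  12..16  m14  (4B, 4-aligned)
  16..18  m7  (2B, 2-aligned)
  18..27  m9  (9B, 1-aligned)
  27..28  -- padding (1B)
  28..32  m2  (4B, 4-aligned)
  32..36  c  (4B, 4-aligned)
  36..40  -- padding (4B)
  40..48  a  (8B, 8-aligned)
  48..50  m6  (2B, 2-aligned)
  50..56  -- tail padding (6B)
  sizeof = 56, alignof = 8
packed(4) layout:
  0..8  m17  (8B, 4-aligned)
  8..10  m8  (2B, 2-aligned)
  10..12  m4  (2B, 2-aligned)
  12..16  m14  (4B, 4-aligned)
  16..18  m7  (2B, 2-aligned)
  18..27  m9  (9B, 1-aligned)
  27..28  -- padding (1B)
  28..32  m2  (4B, 4-aligned)
  32..36  c  (4B, 4-aligned)
  36..44  a  (8B, 4-aligned)
  44..46  m6  (2B, 2-aligned)
  46..48  -- tail padding (2B)
  sizeof = 48, alignof = 4
56 − 48 = 8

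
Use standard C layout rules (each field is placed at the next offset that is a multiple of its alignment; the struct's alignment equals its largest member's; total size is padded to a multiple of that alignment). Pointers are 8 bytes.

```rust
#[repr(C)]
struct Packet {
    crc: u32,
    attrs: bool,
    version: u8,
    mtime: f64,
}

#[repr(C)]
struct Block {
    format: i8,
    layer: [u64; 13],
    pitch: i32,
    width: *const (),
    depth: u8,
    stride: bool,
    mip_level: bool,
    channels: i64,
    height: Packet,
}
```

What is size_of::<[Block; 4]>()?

640

Packet: @0: crc [4B, align 4] → 4; @4: attrs [1B, align 1] → 5; @5: version [1B, align 1] → 6; +2 pad (align 8); @8: mtime [8B, align 8] → 16; size 16, align 8
@0: format [1B, align 1] → 1
+7 pad (align 8)
@8: layer [104B, align 8] → 112
@112: pitch [4B, align 4] → 116
+4 pad (align 8)
@120: width [8B, align 8] → 128
@128: depth [1B, align 1] → 129
@129: stride [1B, align 1] → 130
@130: mip_level [1B, align 1] → 131
+5 pad (align 8)
@136: channels [8B, align 8] → 144
@144: height [16B, align 8] → 160
size 160, align 8
array of 4: 4 × 160 = 640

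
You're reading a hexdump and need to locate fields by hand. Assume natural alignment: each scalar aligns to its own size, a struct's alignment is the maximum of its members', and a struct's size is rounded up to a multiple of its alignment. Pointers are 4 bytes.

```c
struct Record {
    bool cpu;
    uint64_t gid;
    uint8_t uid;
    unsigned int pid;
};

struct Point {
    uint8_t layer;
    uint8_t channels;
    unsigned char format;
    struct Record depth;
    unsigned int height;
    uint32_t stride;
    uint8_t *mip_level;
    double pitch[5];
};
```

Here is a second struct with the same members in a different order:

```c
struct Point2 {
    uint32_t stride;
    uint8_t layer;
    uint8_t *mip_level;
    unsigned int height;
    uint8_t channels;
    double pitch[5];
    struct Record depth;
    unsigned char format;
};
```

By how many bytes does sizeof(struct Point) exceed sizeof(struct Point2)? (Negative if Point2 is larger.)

-8

Record: cpu at 0 (size 1, align 1) → ends 1; pad 7 to align 8 for gid; gid at 8 (size 8, align 8) → ends 16; uid at 16 (size 1, align 1) → ends 17; pad 3 to align 4 for pid; pid at 20 (size 4, align 4) → ends 24; total 24 bytes, alignment 8
layer at 0 (size 1, align 1) → ends 1
channels at 1 (size 1, align 1) → ends 2
format at 2 (size 1, align 1) → ends 3
pad 5 to align 8 for depth
depth at 8 (size 24, align 8) → ends 32
height at 32 (size 4, align 4) → ends 36
stride at 36 (size 4, align 4) → ends 40
mip_level at 40 (size 4, align 4) → ends 44
pad 4 to align 8 for pitch
pitch at 48 (size 40, align 8) → ends 88
total 88 bytes, alignment 8
— Point2 —
stride at 0 (size 4, align 4) → ends 4
layer at 4 (size 1, align 1) → ends 5
pad 3 to align 4 for mip_level
mip_level at 8 (size 4, align 4) → ends 12
height at 12 (size 4, align 4) → ends 16
channels at 16 (size 1, align 1) → ends 17
pad 7 to align 8 for pitch
pitch at 24 (size 40, align 8) → ends 64
depth at 64 (size 24, align 8) → ends 88
format at 88 (size 1, align 1) → ends 89
tail pad 7 to reach multiple of 8
total 96 bytes, alignment 8
88 − 96 = -8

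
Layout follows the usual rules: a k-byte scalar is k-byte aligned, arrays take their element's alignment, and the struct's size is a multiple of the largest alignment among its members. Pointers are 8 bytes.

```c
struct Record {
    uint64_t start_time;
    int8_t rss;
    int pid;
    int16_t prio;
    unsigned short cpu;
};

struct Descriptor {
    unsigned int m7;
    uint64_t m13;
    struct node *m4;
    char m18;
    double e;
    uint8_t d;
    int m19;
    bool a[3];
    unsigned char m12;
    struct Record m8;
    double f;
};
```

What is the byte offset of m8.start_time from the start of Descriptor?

56

Record: start_time at 0 (size 8, align 8) → ends 8; rss at 8 (size 1, align 1) → ends 9; pad 3 to align 4 for pid; pid at 12 (size 4, align 4) → ends 16; prio at 16 (size 2, align 2) → ends 18; cpu at 18 (size 2, align 2) → ends 20; tail pad 4 to reach multiple of 8; total 24 bytes, alignment 8
m7 at 0 (size 4, align 4) → ends 4
pad 4 to align 8 for m13
m13 at 8 (size 8, align 8) → ends 16
m4 at 16 (size 8, align 8) → ends 24
m18 at 24 (size 1, align 1) → ends 25
pad 7 to align 8 for e
e at 32 (size 8, align 8) → ends 40
d at 40 (size 1, align 1) → ends 41
pad 3 to align 4 for m19
m19 at 44 (size 4, align 4) → ends 48
a at 48 (size 3, align 1) → ends 51
m12 at 51 (size 1, align 1) → ends 52
pad 4 to align 8 for m8
m8 at 56 (size 24, align 8) → ends 80
within Record: start_time at 0
56 + 0 = 56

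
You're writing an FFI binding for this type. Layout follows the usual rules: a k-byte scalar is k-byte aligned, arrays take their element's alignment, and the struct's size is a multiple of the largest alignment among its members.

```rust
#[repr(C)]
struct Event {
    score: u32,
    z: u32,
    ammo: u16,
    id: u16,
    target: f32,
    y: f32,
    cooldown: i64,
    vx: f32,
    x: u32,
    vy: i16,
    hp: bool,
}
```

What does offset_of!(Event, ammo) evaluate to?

score at 0 (size 4, align 4) → ends 4
z at 4 (size 4, align 4) → ends 8
ammo at 8 (size 2, align 2) → ends 10

8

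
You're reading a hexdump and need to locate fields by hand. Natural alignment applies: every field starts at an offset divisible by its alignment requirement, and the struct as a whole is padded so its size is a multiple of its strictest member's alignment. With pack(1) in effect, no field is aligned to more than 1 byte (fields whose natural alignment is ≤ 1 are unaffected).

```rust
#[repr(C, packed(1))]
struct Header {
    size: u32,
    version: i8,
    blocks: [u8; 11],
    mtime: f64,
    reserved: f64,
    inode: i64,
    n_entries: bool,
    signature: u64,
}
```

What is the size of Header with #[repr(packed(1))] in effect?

49

@0: size [4B, align 1] → 4
@4: version [1B, align 1] → 5
@5: blocks [11B, align 1] → 16
@16: mtime [8B, align 1] → 24
@24: reserved [8B, align 1] → 32
@32: inode [8B, align 1] → 40
@40: n_entries [1B, align 1] → 41
@41: signature [8B, align 1] → 49
size 49, align 1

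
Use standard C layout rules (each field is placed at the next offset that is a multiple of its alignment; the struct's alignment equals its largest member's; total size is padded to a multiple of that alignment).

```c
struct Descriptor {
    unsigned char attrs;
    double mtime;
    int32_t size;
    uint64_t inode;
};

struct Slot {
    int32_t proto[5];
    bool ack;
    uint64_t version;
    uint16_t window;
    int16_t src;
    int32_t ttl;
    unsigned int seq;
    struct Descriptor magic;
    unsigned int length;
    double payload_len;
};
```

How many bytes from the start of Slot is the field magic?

Descriptor: attrs at 0 (size 1, align 1) → ends 1; pad 7 to align 8 for mtime; mtime at 8 (size 8, align 8) → ends 16; size at 16 (size 4, align 4) → ends 20; pad 4 to align 8 for inode; inode at 24 (size 8, align 8) → ends 32; total 32 bytes, alignment 8
proto at 0 (size 20, align 4) → ends 20
ack at 20 (size 1, align 1) → ends 21
pad 3 to align 8 for version
version at 24 (size 8, align 8) → ends 32
window at 32 (size 2, align 2) → ends 34
src at 34 (size 2, align 2) → ends 36
ttl at 36 (size 4, align 4) → ends 40
seq at 40 (size 4, align 4) → ends 44
pad 4 to align 8 for magic
magic at 48 (size 32, align 8) → ends 80

48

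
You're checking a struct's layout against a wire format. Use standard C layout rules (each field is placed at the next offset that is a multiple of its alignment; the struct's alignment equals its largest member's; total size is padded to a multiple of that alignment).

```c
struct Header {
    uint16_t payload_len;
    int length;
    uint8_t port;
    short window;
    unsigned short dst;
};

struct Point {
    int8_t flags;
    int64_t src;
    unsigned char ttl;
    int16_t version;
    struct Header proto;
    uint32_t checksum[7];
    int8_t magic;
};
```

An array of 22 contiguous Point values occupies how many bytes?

1584

Header: payload_len at 0 (size 2, align 2) → ends 2; pad 2 to align 4 for length; length at 4 (size 4, align 4) → ends 8; port at 8 (size 1, align 1) → ends 9; pad 1 to align 2 for window; window at 10 (size 2, align 2) → ends 12; dst at 12 (size 2, align 2) → ends 14; tail pad 2 to reach multiple of 4; total 16 bytes, alignment 4
flags at 0 (size 1, align 1) → ends 1
pad 7 to align 8 for src
src at 8 (size 8, align 8) → ends 16
ttl at 16 (size 1, align 1) → ends 17
pad 1 to align 2 for version
version at 18 (size 2, align 2) → ends 20
proto at 20 (size 16, align 4) → ends 36
checksum at 36 (size 28, align 4) → ends 64
magic at 64 (size 1, align 1) → ends 65
tail pad 7 to reach multiple of 8
total 72 bytes, alignment 8
array of 22: 22 × 72 = 1584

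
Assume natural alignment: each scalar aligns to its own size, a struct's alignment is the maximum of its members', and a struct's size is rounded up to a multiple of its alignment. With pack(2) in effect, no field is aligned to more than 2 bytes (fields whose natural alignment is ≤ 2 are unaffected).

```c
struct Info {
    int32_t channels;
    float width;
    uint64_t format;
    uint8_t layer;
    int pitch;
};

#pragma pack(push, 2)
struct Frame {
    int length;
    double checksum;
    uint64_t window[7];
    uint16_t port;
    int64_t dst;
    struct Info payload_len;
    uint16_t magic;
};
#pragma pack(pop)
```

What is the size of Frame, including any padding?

104 bytes

Info: @0: channels [4B, align 4] → 4; @4: width [4B, align 4] → 8; @8: format [8B, align 8] → 16; @16: layer [1B, align 1] → 17; +3 pad (align 4); @20: pitch [4B, align 4] → 24; size 24, align 8
@0: length [4B, align 2] → 4
@4: checksum [8B, align 2] → 12
@12: window [56B, align 2] → 68
@68: port [2B, align 2] → 70
@70: dst [8B, align 2] → 78
@78: payload_len [24B, align 2] → 102
@102: magic [2B, align 2] → 104
size 104, align 2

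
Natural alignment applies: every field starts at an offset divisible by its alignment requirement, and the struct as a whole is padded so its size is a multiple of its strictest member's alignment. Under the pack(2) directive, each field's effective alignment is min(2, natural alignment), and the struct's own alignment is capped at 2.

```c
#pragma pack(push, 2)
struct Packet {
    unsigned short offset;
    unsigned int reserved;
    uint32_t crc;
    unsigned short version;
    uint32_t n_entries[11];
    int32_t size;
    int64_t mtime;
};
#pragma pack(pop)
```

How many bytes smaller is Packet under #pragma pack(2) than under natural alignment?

4

natural layout:
  offset at 0 (size 2, align 2) → ends 2
  pad 2 to align 4 for reserved
  reserved at 4 (size 4, align 4) → ends 8
  crc at 8 (size 4, align 4) → ends 12
  version at 12 (size 2, align 2) → ends 14
  pad 2 to align 4 for n_entries
  n_entries at 16 (size 44, align 4) → ends 60
  size at 60 (size 4, align 4) → ends 64
  mtime at 64 (size 8, align 8) → ends 72
  total 72 bytes, alignment 8
packed(2) layout:
  offset at 0 (size 2, align 2) → ends 2
  reserved at 2 (size 4, align 2) → ends 6
  crc at 6 (size 4, align 2) → ends 10
  version at 10 (size 2, align 2) → ends 12
  n_entries at 12 (size 44, align 2) → ends 56
  size at 56 (size 4, align 2) → ends 60
  mtime at 60 (size 8, align 2) → ends 68
  total 68 bytes, alignment 2
72 − 68 = 4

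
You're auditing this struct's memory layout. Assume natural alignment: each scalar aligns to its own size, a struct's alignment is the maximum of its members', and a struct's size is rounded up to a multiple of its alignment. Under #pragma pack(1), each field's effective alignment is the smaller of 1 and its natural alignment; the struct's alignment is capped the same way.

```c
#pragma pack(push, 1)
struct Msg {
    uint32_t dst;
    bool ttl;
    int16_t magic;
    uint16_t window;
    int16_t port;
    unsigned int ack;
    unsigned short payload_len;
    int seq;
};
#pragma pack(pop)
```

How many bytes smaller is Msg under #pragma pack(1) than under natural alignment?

3

natural layout:
  0..4  dst  (4B, 4-aligned)
  4..5  ttl  (1B, 1-aligned)
  5..6  -- padding (1B)
  6..8  magic  (2B, 2-aligned)
  8..10  window  (2B, 2-aligned)
  10..12  port  (2B, 2-aligned)
  12..16  ack  (4B, 4-aligned)
  16..18  payload_len  (2B, 2-aligned)
  18..20  -- padding (2B)
  20..24  seq  (4B, 4-aligned)
  sizeof = 24, alignof = 4
packed(1) layout:
  0..4  dst  (4B, 1-aligned)
  4..5  ttl  (1B, 1-aligned)
  5..7  magic  (2B, 1-aligned)
  7..9  window  (2B, 1-aligned)
  9..11  port  (2B, 1-aligned)
  11..15  ack  (4B, 1-aligned)
  15..17  payload_len  (2B, 1-aligned)
  17..21  seq  (4B, 1-aligned)
  sizeof = 21, alignof = 1
24 − 21 = 3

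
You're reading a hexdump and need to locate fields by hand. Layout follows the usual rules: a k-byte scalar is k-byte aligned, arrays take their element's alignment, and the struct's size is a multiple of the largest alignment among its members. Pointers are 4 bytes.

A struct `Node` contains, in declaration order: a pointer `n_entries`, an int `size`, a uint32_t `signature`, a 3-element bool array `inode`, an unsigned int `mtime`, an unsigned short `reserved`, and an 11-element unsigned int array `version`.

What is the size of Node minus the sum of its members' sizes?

n_entries at 0 (size 4, align 4) → ends 4
size at 4 (size 4, align 4) → ends 8
signature at 8 (size 4, align 4) → ends 12
inode at 12 (size 3, align 1) → ends 15
pad 1 to align 4 for mtime
mtime at 16 (size 4, align 4) → ends 20
reserved at 20 (size 2, align 2) → ends 22
pad 2 to align 4 for version
version at 24 (size 44, align 4) → ends 68
total 68 bytes, alignment 4
data bytes 65, size 68 → padding 3

3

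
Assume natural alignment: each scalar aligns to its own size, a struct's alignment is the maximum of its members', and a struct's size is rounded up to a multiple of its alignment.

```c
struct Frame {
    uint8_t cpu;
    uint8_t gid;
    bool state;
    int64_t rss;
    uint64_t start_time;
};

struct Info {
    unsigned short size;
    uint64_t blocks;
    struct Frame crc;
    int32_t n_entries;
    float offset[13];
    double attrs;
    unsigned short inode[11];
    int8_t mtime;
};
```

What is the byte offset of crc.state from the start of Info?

Frame: 0..1  cpu  (1B, 1-aligned); 1..2  gid  (1B, 1-aligned); 2..3  state  (1B, 1-aligned); 3..8  -- padding (5B); 8..16  rss  (8B, 8-aligned); 16..24  start_time  (8B, 8-aligned); sizeof = 24, alignof = 8
0..2  size  (2B, 2-aligned)
2..8  -- padding (6B)
8..16  blocks  (8B, 8-aligned)
16..40  crc  (24B, 8-aligned)
within Frame: state at 2
16 + 2 = 18

18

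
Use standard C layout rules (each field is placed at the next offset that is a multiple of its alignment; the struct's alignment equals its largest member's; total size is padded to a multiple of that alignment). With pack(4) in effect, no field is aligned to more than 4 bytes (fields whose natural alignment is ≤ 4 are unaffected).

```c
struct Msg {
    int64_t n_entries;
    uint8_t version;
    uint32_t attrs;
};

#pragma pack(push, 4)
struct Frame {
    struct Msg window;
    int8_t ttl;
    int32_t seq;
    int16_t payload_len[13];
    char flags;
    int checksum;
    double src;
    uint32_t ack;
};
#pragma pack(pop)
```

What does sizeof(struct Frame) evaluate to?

68

Msg: n_entries at 0 (size 8, align 8) → ends 8; version at 8 (size 1, align 1) → ends 9; pad 3 to align 4 for attrs; attrs at 12 (size 4, align 4) → ends 16; total 16 bytes, alignment 8
window at 0 (size 16, align 4) → ends 16
ttl at 16 (size 1, align 1) → ends 17
pad 3 to align 4 for seq
seq at 20 (size 4, align 4) → ends 24
payload_len at 24 (size 26, align 2) → ends 50
flags at 50 (size 1, align 1) → ends 51
pad 1 to align 4 for checksum
checksum at 52 (size 4, align 4) → ends 56
src at 56 (size 8, align 4) → ends 64
ack at 64 (size 4, align 4) → ends 68
total 68 bytes, alignment 4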